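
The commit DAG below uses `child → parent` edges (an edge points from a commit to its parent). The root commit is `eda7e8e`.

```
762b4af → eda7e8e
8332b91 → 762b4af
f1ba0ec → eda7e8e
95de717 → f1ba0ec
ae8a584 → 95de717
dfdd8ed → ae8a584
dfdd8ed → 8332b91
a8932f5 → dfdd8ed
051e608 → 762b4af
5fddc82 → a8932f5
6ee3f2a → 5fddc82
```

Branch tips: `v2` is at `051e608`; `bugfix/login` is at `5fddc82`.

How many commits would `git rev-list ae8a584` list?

Walking parent pointers from ae8a584: reachable set = {95de717, ae8a584, eda7e8e, f1ba0ec}.
That is 4 commits.

4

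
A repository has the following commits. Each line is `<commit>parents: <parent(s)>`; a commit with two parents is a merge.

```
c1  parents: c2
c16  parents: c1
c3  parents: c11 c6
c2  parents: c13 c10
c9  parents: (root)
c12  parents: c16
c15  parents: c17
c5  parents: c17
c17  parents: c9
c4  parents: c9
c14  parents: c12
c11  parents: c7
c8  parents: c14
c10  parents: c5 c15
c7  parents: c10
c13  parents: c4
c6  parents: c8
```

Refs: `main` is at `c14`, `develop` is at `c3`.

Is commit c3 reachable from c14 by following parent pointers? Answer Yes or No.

Ancestors of c14: {c1, c10, c12, c13, c14, c15, c16, c17, c2, c4, c5, c9}.
c3 is not in that set, so it is not an ancestor of c14.

No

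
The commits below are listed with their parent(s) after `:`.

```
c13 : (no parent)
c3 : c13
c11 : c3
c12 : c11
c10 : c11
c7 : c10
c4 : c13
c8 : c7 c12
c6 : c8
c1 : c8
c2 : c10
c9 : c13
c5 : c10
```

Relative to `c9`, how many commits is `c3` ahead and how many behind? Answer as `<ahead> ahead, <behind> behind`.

1 ahead, 1 behind

Reachable from c3: {c13, c3}.
Reachable from c9: {c13, c9}.
Only in c3's history (ahead): {c3} — 1.
Only in c9's history (behind): {c9} — 1.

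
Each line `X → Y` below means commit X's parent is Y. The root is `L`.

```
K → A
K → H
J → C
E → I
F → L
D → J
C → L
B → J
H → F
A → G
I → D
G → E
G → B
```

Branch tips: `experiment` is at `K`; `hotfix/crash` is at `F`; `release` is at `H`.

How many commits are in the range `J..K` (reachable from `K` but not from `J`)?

Reachable from K: {A, B, C, D, E, F, G, H, I, J, K, L}.
Reachable from J: {C, J, L}.
In K's history but not J's: {A, B, D, E, F, G, H, I, K} — 9 commits.

9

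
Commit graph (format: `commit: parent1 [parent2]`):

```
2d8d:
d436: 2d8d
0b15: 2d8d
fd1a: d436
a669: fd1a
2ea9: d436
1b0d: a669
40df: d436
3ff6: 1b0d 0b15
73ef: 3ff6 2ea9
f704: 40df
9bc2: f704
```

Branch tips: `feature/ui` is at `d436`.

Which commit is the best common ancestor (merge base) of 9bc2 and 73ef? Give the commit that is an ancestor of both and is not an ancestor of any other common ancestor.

Ancestors of 9bc2: {2d8d, 40df, 9bc2, d436, f704}.
Ancestors of 73ef: {0b15, 1b0d, 2d8d, 2ea9, 3ff6, 73ef, a669, d436, fd1a}.
Common ancestors: {2d8d, d436}.
Among these, d436 is not an ancestor of any other common ancestor — it is the merge base.

d436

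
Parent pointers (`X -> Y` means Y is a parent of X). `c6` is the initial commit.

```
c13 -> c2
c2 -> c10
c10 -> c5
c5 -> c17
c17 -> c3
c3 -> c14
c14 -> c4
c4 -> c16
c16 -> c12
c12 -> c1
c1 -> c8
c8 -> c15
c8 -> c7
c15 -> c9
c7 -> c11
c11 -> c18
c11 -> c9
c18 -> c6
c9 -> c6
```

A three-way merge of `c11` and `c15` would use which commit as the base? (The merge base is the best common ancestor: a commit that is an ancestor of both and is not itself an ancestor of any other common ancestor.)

Ancestors of c11: {c11, c18, c6, c9}.
Ancestors of c15: {c15, c6, c9}.
Common ancestors: {c6, c9}.
Among these, c9 is not an ancestor of any other common ancestor — it is the merge base.

c9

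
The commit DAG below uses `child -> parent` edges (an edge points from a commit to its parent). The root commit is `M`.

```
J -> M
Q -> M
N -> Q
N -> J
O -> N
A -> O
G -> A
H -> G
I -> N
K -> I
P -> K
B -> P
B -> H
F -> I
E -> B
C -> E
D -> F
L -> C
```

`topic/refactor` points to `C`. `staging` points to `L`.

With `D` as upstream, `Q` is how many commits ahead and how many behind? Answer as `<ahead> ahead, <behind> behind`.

0 ahead, 5 behind

Reachable from Q: {M, Q}.
Reachable from D: {D, F, I, J, M, N, Q}.
Only in Q's history (ahead): {} — 0.
Only in D's history (behind): {D, F, I, J, N} — 5.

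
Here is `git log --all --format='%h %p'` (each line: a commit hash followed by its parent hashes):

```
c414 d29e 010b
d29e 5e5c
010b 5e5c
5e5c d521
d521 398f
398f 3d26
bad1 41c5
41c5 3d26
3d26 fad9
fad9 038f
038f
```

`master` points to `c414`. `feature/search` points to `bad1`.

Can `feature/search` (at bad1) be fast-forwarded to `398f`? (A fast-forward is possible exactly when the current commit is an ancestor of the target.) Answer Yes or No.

A fast-forward from bad1 to 398f is possible iff bad1 is an ancestor of 398f.
Ancestors of 398f: {038f, 398f, 3d26, fad9}.
bad1 is not among them, so fast-forward is not possible.

No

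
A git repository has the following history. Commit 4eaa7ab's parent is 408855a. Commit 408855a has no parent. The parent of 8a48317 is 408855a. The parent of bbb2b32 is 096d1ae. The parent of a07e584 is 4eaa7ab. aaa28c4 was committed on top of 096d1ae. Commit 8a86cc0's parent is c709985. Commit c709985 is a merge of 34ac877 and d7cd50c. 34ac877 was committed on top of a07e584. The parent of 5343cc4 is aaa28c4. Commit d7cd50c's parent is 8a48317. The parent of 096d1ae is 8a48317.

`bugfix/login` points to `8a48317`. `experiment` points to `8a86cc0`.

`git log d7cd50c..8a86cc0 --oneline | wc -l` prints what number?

5

Reachable from 8a86cc0: {34ac877, 408855a, 4eaa7ab, 8a48317, 8a86cc0, a07e584, c709985, d7cd50c}.
Reachable from d7cd50c: {408855a, 8a48317, d7cd50c}.
In 8a86cc0's history but not d7cd50c's: {34ac877, 4eaa7ab, 8a86cc0, a07e584, c709985} — 5 commits.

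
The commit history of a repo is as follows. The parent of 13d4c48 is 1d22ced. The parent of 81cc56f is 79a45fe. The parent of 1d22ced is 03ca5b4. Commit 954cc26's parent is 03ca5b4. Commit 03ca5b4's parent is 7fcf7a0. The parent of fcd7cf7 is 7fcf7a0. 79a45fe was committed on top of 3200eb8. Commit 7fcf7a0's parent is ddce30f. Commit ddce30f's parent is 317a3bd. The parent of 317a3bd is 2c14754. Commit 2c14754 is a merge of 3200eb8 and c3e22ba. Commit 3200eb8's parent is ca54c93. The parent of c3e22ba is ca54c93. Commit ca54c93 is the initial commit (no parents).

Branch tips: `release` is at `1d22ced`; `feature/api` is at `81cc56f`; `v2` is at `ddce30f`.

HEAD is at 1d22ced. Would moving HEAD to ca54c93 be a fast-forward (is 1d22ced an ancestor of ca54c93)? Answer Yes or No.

No

A fast-forward from 1d22ced to ca54c93 is possible iff 1d22ced is an ancestor of ca54c93.
Ancestors of ca54c93: {ca54c93}.
1d22ced is not among them, so fast-forward is not possible.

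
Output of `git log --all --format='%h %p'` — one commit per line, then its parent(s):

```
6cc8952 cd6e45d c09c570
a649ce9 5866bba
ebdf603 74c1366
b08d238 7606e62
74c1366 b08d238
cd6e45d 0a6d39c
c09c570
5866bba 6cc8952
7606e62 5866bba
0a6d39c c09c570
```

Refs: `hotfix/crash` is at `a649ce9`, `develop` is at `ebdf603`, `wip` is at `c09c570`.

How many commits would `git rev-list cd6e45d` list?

3

Walking parent pointers from cd6e45d: reachable set = {0a6d39c, c09c570, cd6e45d}.
That is 3 commits.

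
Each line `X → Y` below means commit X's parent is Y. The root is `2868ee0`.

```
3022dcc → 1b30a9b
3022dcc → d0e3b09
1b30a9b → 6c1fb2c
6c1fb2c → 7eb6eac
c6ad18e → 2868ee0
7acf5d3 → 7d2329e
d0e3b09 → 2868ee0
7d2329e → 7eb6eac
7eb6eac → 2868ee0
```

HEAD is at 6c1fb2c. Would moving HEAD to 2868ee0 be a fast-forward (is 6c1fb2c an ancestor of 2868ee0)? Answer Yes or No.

No

A fast-forward from 6c1fb2c to 2868ee0 is possible iff 6c1fb2c is an ancestor of 2868ee0.
Ancestors of 2868ee0: {2868ee0}.
6c1fb2c is not among them, so fast-forward is not possible.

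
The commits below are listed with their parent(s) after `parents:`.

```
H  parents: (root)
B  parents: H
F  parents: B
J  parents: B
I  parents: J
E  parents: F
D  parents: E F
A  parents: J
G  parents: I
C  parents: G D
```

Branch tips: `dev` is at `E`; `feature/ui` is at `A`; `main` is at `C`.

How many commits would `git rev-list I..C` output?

5

Reachable from C: {B, C, D, E, F, G, H, I, J}.
Reachable from I: {B, H, I, J}.
In C's history but not I's: {C, D, E, F, G} — 5 commits.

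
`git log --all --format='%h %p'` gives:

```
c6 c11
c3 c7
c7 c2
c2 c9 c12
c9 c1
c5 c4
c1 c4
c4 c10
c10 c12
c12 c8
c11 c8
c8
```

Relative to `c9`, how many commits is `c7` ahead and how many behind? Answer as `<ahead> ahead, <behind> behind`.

2 ahead, 0 behind

Reachable from c7: {c1, c10, c12, c2, c4, c7, c8, c9}.
Reachable from c9: {c1, c10, c12, c4, c8, c9}.
Only in c7's history (ahead): {c2, c7} — 2.
Only in c9's history (behind): {} — 0.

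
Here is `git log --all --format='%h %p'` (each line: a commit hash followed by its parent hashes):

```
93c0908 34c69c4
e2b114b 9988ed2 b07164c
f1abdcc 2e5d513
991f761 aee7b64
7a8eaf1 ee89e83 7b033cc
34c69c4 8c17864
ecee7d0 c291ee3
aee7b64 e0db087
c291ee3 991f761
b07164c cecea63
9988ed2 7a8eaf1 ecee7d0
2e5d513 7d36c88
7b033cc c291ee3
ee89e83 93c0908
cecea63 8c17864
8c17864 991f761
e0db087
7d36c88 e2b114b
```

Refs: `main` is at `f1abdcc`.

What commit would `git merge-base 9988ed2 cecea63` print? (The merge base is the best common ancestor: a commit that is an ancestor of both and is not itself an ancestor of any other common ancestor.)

8c17864

Ancestors of 9988ed2: {34c69c4, 7a8eaf1, 7b033cc, 8c17864, 93c0908, 991f761, 9988ed2, aee7b64, c291ee3, e0db087, ecee7d0, ee89e83}.
Ancestors of cecea63: {8c17864, 991f761, aee7b64, cecea63, e0db087}.
Common ancestors: {8c17864, 991f761, aee7b64, e0db087}.
Among these, 8c17864 is not an ancestor of any other common ancestor — it is the merge base.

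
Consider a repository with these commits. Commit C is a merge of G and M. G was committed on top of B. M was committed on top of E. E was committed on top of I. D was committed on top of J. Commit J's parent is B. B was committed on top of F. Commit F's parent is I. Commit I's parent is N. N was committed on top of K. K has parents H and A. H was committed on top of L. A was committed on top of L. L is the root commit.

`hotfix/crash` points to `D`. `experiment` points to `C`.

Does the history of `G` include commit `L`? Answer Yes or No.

Yes

Ancestors of G (commits reachable by following parents): {A, B, F, G, H, I, K, L, N}.
L is in that set, so it is an ancestor of G.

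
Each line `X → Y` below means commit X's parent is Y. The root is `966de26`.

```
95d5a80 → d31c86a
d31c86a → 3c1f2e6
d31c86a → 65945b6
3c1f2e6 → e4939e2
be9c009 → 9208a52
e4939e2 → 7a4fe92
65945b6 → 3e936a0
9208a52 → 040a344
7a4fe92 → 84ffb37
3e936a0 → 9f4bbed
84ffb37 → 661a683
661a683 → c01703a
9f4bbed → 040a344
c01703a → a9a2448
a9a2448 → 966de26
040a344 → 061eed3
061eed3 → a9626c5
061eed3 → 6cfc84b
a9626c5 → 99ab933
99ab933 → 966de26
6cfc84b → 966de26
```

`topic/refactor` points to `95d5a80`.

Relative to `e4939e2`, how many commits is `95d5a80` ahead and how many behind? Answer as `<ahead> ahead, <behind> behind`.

11 ahead, 0 behind

Reachable from 95d5a80: {040a344, 061eed3, 3c1f2e6, 3e936a0, 65945b6, 661a683, 6cfc84b, 7a4fe92, 84ffb37, 95d5a80, 966de26, 99ab933, 9f4bbed, a9626c5, a9a2448, c01703a, d31c86a, e4939e2}.
Reachable from e4939e2: {661a683, 7a4fe92, 84ffb37, 966de26, a9a2448, c01703a, e4939e2}.
Only in 95d5a80's history (ahead): {040a344, 061eed3, 3c1f2e6, 3e936a0, 65945b6, 6cfc84b, 95d5a80, 99ab933, 9f4bbed, a9626c5, d31c86a} — 11.
Only in e4939e2's history (behind): {} — 0.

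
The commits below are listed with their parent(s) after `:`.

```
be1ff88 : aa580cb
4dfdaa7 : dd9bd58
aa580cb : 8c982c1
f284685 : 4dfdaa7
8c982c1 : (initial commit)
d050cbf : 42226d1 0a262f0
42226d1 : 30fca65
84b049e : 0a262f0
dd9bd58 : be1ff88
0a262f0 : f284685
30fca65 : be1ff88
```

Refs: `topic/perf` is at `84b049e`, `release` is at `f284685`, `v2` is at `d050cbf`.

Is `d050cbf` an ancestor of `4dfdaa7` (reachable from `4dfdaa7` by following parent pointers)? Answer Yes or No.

No

Ancestors of 4dfdaa7: {4dfdaa7, 8c982c1, aa580cb, be1ff88, dd9bd58}.
d050cbf is not in that set, so it is not an ancestor of 4dfdaa7.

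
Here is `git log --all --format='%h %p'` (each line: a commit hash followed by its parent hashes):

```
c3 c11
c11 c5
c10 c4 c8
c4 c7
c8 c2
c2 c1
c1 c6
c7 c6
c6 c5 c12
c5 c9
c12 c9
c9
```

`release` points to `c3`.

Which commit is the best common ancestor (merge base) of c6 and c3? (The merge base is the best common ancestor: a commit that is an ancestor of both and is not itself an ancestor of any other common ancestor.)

c5

Ancestors of c6: {c12, c5, c6, c9}.
Ancestors of c3: {c11, c3, c5, c9}.
Common ancestors: {c5, c9}.
Among these, c5 is not an ancestor of any other common ancestor — it is the merge base.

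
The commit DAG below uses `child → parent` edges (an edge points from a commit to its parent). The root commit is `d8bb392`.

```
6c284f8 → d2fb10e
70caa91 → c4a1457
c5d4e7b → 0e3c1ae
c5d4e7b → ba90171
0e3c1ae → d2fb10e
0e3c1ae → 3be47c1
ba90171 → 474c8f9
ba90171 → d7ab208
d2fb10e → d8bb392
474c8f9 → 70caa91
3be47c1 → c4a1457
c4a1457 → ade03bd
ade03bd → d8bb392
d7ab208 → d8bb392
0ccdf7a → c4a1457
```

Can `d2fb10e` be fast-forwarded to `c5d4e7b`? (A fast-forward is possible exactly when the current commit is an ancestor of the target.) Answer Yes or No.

Yes

A fast-forward from d2fb10e to c5d4e7b is possible iff d2fb10e is an ancestor of c5d4e7b.
Ancestors of c5d4e7b: {0e3c1ae, 3be47c1, 474c8f9, 70caa91, ade03bd, ba90171, c4a1457, c5d4e7b, d2fb10e, d7ab208, d8bb392}.
d2fb10e is among them, so fast-forward is possible.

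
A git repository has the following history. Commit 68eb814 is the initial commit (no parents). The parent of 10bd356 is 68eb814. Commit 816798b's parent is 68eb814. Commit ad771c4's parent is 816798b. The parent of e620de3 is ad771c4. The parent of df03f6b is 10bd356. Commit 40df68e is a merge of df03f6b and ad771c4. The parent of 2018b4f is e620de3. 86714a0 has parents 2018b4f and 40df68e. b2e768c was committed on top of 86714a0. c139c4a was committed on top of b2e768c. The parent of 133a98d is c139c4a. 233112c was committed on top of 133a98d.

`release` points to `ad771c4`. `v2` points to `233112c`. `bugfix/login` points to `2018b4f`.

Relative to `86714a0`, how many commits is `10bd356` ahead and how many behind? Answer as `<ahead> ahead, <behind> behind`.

0 ahead, 7 behind

Reachable from 10bd356: {10bd356, 68eb814}.
Reachable from 86714a0: {10bd356, 2018b4f, 40df68e, 68eb814, 816798b, 86714a0, ad771c4, df03f6b, e620de3}.
Only in 10bd356's history (ahead): {} — 0.
Only in 86714a0's history (behind): {2018b4f, 40df68e, 816798b, 86714a0, ad771c4, df03f6b, e620de3} — 7.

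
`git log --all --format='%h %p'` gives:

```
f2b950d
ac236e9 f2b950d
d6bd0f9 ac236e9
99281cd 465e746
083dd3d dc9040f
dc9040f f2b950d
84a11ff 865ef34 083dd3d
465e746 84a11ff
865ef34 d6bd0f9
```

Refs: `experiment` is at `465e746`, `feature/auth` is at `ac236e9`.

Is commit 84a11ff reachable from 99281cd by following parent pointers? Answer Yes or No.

Ancestors of 99281cd (commits reachable by following parents): {083dd3d, 465e746, 84a11ff, 865ef34, 99281cd, ac236e9, d6bd0f9, dc9040f, f2b950d}.
84a11ff is in that set, so it is an ancestor of 99281cd.

Yes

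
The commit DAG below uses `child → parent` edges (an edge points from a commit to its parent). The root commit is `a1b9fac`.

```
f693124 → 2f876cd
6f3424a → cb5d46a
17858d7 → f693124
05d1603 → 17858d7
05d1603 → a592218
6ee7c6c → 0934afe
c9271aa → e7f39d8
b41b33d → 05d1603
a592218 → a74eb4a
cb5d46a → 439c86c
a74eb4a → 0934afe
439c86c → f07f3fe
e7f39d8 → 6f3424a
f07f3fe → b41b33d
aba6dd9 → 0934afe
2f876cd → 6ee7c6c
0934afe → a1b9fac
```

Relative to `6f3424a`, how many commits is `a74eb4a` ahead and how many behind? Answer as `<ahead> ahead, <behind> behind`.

0 ahead, 11 behind

Reachable from a74eb4a: {0934afe, a1b9fac, a74eb4a}.
Reachable from 6f3424a: {05d1603, 0934afe, 17858d7, 2f876cd, 439c86c, 6ee7c6c, 6f3424a, a1b9fac, a592218, a74eb4a, b41b33d, cb5d46a, f07f3fe, f693124}.
Only in a74eb4a's history (ahead): {} — 0.
Only in 6f3424a's history (behind): {05d1603, 17858d7, 2f876cd, 439c86c, 6ee7c6c, 6f3424a, a592218, b41b33d, cb5d46a, f07f3fe, f693124} — 11.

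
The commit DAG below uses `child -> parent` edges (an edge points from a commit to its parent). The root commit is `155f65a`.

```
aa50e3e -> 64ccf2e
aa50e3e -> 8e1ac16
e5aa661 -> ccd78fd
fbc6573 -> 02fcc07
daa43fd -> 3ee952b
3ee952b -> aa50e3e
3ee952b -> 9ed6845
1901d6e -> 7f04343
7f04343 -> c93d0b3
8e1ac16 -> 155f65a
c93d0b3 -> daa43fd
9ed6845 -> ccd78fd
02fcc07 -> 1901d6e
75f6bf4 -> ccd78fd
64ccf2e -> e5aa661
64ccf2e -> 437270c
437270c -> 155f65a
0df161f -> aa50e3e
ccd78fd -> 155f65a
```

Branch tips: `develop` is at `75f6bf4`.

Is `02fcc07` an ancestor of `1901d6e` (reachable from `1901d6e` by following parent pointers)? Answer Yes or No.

No

Ancestors of 1901d6e: {155f65a, 1901d6e, 3ee952b, 437270c, 64ccf2e, 7f04343, 8e1ac16, 9ed6845, aa50e3e, c93d0b3, ccd78fd, daa43fd, e5aa661}.
02fcc07 is not in that set, so it is not an ancestor of 1901d6e.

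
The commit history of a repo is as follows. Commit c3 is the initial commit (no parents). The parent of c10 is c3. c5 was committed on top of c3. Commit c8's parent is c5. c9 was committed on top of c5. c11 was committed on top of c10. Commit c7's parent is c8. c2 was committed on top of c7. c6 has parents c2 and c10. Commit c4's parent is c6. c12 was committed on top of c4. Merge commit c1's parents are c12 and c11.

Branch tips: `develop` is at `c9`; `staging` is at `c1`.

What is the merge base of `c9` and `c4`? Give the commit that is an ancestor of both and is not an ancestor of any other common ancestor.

c5

Ancestors of c9: {c3, c5, c9}.
Ancestors of c4: {c10, c2, c3, c4, c5, c6, c7, c8}.
Common ancestors: {c3, c5}.
Among these, c5 is not an ancestor of any other common ancestor — it is the merge base.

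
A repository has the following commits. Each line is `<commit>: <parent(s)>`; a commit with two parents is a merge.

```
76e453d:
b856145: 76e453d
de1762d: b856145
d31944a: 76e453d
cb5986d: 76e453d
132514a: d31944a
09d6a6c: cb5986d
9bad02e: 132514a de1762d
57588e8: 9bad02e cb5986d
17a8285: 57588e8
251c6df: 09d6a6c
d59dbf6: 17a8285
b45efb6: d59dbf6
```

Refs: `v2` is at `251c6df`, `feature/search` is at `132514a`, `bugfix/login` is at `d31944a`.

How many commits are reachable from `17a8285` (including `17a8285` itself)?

9

Walking parent pointers from 17a8285: reachable set = {132514a, 17a8285, 57588e8, 76e453d, 9bad02e, b856145, cb5986d, d31944a, de1762d}.
That is 9 commits.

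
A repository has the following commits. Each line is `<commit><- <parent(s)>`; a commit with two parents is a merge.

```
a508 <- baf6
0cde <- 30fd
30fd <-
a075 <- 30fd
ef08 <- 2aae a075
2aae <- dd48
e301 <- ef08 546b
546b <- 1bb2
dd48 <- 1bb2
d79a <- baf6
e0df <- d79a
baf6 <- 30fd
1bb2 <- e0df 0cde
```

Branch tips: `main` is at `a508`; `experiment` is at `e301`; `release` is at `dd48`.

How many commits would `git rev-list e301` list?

12

Walking parent pointers from e301: reachable set = {0cde, 1bb2, 2aae, 30fd, 546b, a075, baf6, d79a, dd48, e0df, e301, ef08}.
That is 12 commits.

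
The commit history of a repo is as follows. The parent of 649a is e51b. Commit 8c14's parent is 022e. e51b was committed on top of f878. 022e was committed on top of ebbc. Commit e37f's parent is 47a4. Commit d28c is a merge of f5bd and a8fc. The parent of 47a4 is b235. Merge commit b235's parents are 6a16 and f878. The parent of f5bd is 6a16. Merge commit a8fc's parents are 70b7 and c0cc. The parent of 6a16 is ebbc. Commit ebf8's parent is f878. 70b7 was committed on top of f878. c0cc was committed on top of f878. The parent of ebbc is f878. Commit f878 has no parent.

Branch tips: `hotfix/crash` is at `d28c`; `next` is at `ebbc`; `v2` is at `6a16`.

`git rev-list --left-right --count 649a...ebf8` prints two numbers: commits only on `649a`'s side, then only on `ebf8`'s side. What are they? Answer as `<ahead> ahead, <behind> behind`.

Reachable from 649a: {649a, e51b, f878}.
Reachable from ebf8: {ebf8, f878}.
Only in 649a's history (ahead): {649a, e51b} — 2.
Only in ebf8's history (behind): {ebf8} — 1.

2 ahead, 1 behind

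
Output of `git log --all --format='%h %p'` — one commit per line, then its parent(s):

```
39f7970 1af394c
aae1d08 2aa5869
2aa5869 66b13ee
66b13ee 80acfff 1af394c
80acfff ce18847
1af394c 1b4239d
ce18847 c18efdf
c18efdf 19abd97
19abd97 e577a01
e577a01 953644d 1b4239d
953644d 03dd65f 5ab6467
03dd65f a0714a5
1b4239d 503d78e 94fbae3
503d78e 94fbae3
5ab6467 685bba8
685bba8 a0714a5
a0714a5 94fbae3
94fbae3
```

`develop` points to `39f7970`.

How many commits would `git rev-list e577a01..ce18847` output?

Reachable from ce18847: {03dd65f, 19abd97, 1b4239d, 503d78e, 5ab6467, 685bba8, 94fbae3, 953644d, a0714a5, c18efdf, ce18847, e577a01}.
Reachable from e577a01: {03dd65f, 1b4239d, 503d78e, 5ab6467, 685bba8, 94fbae3, 953644d, a0714a5, e577a01}.
In ce18847's history but not e577a01's: {19abd97, c18efdf, ce18847} — 3 commits.

3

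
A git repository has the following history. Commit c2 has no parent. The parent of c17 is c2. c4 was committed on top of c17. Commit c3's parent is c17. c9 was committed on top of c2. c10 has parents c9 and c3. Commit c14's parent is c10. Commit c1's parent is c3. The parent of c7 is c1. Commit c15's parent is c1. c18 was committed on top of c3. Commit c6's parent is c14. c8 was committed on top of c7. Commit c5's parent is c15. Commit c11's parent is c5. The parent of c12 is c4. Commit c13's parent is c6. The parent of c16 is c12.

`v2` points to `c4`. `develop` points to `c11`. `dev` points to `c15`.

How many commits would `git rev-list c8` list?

6

Walking parent pointers from c8: reachable set = {c1, c17, c2, c3, c7, c8}.
That is 6 commits.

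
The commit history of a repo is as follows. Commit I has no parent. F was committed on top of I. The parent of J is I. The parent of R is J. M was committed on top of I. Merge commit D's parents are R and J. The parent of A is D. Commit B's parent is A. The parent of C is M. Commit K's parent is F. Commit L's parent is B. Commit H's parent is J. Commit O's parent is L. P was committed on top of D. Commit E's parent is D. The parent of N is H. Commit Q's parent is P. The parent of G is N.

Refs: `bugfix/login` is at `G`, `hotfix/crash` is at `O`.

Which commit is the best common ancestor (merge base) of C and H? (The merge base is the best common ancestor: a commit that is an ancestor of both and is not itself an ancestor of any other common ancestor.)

Ancestors of C: {C, I, M}.
Ancestors of H: {H, I, J}.
Common ancestors: {I}.
The only common ancestor is I, so it is the merge base.

I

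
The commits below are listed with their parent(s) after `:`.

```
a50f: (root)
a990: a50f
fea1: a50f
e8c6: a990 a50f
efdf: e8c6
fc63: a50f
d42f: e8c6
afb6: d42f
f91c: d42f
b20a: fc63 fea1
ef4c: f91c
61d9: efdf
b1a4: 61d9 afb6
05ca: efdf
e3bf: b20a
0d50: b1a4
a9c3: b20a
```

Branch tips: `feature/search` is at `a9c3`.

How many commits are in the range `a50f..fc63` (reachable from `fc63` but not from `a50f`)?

Reachable from fc63: {a50f, fc63}.
Reachable from a50f: {a50f}.
In fc63's history but not a50f's: {fc63} — 1 commit.

1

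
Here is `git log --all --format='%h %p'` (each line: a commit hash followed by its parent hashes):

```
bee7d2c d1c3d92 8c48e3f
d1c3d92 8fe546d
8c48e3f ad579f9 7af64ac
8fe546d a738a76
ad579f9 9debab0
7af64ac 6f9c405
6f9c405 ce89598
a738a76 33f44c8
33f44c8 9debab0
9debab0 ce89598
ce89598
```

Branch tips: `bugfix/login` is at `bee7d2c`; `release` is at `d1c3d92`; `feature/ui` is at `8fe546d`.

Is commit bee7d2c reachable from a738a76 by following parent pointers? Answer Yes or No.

Ancestors of a738a76: {33f44c8, 9debab0, a738a76, ce89598}.
bee7d2c is not in that set, so it is not an ancestor of a738a76.

No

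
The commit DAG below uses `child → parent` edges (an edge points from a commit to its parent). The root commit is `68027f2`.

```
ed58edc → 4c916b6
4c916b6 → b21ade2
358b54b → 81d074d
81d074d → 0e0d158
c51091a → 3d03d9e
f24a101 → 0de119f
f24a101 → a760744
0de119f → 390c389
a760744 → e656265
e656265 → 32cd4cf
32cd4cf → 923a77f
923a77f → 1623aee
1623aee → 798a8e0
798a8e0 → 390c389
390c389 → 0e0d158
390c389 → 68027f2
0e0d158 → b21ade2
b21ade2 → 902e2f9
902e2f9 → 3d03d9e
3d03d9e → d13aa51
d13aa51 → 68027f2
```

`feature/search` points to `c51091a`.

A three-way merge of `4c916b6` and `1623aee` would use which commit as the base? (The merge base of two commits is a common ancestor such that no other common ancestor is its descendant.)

Ancestors of 4c916b6: {3d03d9e, 4c916b6, 68027f2, 902e2f9, b21ade2, d13aa51}.
Ancestors of 1623aee: {0e0d158, 1623aee, 390c389, 3d03d9e, 68027f2, 798a8e0, 902e2f9, b21ade2, d13aa51}.
Common ancestors: {3d03d9e, 68027f2, 902e2f9, b21ade2, d13aa51}.
Among these, b21ade2 is not an ancestor of any other common ancestor — it is the merge base.

b21ade2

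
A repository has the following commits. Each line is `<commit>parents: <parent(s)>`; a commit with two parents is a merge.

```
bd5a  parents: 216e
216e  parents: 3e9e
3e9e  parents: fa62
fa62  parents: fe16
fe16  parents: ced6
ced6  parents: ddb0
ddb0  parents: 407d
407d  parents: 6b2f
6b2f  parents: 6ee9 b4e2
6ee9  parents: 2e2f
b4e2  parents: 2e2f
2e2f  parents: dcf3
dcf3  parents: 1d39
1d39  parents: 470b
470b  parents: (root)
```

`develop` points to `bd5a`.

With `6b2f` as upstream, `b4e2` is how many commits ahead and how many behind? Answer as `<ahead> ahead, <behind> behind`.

Reachable from b4e2: {1d39, 2e2f, 470b, b4e2, dcf3}.
Reachable from 6b2f: {1d39, 2e2f, 470b, 6b2f, 6ee9, b4e2, dcf3}.
Only in b4e2's history (ahead): {} — 0.
Only in 6b2f's history (behind): {6b2f, 6ee9} — 2.

0 ahead, 2 behind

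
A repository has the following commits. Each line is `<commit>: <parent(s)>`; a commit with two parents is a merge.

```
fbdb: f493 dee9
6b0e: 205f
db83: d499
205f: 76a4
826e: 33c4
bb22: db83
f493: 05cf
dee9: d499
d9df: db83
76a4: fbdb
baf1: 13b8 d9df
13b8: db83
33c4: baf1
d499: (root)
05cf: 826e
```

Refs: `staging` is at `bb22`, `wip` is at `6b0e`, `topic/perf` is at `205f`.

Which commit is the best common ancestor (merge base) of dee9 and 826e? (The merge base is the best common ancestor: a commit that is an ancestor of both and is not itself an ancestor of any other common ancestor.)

Ancestors of dee9: {d499, dee9}.
Ancestors of 826e: {13b8, 33c4, 826e, baf1, d499, d9df, db83}.
Common ancestors: {d499}.
The only common ancestor is d499, so it is the merge base.

d499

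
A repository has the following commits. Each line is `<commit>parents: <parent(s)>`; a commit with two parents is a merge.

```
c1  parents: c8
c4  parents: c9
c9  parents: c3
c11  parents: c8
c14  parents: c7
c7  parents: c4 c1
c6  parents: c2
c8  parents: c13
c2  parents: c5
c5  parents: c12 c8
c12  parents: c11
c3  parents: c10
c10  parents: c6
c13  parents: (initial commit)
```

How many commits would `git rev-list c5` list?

5

Walking parent pointers from c5: reachable set = {c11, c12, c13, c5, c8}.
That is 5 commits.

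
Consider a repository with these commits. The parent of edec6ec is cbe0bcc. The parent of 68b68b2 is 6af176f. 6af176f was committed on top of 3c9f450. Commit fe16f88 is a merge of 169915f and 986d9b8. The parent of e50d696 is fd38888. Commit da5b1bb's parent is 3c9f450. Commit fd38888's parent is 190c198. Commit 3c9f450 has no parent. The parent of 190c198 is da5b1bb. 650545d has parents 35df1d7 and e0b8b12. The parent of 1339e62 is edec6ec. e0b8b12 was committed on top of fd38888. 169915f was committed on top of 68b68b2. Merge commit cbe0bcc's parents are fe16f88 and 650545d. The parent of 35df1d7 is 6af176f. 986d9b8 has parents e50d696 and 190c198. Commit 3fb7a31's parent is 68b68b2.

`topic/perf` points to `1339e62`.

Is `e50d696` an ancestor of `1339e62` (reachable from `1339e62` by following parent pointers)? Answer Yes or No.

Ancestors of 1339e62 (commits reachable by following parents): {1339e62, 169915f, 190c198, 35df1d7, 3c9f450, 650545d, 68b68b2, 6af176f, 986d9b8, cbe0bcc, da5b1bb, e0b8b12, e50d696, edec6ec, fd38888, fe16f88}.
e50d696 is in that set, so it is an ancestor of 1339e62.

Yes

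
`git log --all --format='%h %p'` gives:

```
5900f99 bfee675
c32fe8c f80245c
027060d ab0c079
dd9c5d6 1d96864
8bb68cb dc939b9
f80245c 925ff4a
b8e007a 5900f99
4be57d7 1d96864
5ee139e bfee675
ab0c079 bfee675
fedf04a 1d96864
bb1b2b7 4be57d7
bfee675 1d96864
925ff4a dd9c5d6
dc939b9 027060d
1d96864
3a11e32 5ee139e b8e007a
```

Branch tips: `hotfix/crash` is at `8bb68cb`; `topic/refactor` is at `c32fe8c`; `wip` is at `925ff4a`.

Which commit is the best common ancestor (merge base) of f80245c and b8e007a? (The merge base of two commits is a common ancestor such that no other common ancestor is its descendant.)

Ancestors of f80245c: {1d96864, 925ff4a, dd9c5d6, f80245c}.
Ancestors of b8e007a: {1d96864, 5900f99, b8e007a, bfee675}.
Common ancestors: {1d96864}.
The only common ancestor is 1d96864, so it is the merge base.

1d96864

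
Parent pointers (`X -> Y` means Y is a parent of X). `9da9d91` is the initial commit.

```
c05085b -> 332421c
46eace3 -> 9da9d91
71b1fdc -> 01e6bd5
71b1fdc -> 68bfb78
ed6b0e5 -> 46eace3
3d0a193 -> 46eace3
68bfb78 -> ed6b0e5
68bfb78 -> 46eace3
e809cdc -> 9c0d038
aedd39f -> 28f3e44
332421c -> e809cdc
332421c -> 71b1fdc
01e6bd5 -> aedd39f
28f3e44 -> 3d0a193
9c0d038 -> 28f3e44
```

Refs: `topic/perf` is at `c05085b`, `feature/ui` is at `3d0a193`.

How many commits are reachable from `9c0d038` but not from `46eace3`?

3

Reachable from 9c0d038: {28f3e44, 3d0a193, 46eace3, 9c0d038, 9da9d91}.
Reachable from 46eace3: {46eace3, 9da9d91}.
In 9c0d038's history but not 46eace3's: {28f3e44, 3d0a193, 9c0d038} — 3 commits.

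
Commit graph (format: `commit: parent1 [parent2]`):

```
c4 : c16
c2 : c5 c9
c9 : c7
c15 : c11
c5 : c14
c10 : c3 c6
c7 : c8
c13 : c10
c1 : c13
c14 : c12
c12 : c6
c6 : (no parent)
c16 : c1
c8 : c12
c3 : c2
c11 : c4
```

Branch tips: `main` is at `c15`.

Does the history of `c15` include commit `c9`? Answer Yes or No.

Ancestors of c15 (commits reachable by following parents): {c1, c10, c11, c12, c13, c14, c15, c16, c2, c3, c4, c5, c6, c7, c8, c9}.
c9 is in that set, so it is an ancestor of c15.

Yes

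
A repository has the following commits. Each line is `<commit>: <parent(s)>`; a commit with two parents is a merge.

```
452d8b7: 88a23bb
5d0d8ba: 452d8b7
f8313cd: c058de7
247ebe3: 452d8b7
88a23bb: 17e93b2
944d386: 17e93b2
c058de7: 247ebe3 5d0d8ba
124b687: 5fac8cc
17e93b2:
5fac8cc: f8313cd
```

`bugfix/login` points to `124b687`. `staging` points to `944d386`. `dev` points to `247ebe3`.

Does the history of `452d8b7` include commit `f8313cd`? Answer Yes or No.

No

Ancestors of 452d8b7: {17e93b2, 452d8b7, 88a23bb}.
f8313cd is not in that set, so it is not an ancestor of 452d8b7.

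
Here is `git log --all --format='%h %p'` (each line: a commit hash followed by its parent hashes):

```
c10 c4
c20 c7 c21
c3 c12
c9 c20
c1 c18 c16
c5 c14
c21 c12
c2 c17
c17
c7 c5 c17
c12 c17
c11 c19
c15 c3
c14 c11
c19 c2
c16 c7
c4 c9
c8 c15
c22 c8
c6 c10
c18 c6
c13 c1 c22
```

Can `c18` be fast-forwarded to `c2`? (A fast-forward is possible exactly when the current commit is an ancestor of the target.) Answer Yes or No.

A fast-forward from c18 to c2 is possible iff c18 is an ancestor of c2.
Ancestors of c2: {c17, c2}.
c18 is not among them, so fast-forward is not possible.

No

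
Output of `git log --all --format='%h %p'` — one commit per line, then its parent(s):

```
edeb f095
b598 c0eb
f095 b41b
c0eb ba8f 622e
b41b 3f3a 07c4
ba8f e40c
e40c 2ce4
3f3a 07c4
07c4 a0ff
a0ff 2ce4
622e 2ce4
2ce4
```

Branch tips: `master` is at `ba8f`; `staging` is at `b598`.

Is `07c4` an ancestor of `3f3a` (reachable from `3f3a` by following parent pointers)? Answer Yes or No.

Yes

Ancestors of 3f3a (commits reachable by following parents): {07c4, 2ce4, 3f3a, a0ff}.
07c4 is in that set, so it is an ancestor of 3f3a.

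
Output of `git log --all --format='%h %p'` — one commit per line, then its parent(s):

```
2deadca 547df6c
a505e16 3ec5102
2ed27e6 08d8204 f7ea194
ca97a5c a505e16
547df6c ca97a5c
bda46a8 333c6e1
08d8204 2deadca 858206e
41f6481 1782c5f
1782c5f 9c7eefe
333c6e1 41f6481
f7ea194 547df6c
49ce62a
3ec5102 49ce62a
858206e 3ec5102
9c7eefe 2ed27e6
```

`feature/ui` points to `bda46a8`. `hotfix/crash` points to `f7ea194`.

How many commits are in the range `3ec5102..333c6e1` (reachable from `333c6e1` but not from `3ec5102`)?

Reachable from 333c6e1: {08d8204, 1782c5f, 2deadca, 2ed27e6, 333c6e1, 3ec5102, 41f6481, 49ce62a, 547df6c, 858206e, 9c7eefe, a505e16, ca97a5c, f7ea194}.
Reachable from 3ec5102: {3ec5102, 49ce62a}.
In 333c6e1's history but not 3ec5102's: {08d8204, 1782c5f, 2deadca, 2ed27e6, 333c6e1, 41f6481, 547df6c, 858206e, 9c7eefe, a505e16, ca97a5c, f7ea194} — 12 commits.

12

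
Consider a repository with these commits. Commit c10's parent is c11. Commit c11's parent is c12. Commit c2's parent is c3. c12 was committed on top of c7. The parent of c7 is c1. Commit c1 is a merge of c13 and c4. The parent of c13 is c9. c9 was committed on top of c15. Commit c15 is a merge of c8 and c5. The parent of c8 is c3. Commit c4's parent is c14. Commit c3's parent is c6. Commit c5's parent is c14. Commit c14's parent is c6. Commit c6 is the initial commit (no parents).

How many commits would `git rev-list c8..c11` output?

Reachable from c11: {c1, c11, c12, c13, c14, c15, c3, c4, c5, c6, c7, c8, c9}.
Reachable from c8: {c3, c6, c8}.
In c11's history but not c8's: {c1, c11, c12, c13, c14, c15, c4, c5, c7, c9} — 10 commits.

10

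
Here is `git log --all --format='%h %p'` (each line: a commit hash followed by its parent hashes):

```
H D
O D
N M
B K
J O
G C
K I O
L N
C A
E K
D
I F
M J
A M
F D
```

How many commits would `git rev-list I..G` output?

Reachable from G: {A, C, D, G, J, M, O}.
Reachable from I: {D, F, I}.
In G's history but not I's: {A, C, G, J, M, O} — 6 commits.

6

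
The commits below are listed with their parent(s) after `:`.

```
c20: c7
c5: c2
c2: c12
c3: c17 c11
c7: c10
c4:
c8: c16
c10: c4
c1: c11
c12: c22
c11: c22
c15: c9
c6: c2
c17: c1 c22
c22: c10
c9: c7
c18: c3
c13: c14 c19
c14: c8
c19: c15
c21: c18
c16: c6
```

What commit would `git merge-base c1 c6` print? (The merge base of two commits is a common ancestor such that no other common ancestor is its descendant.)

c22

Ancestors of c1: {c1, c10, c11, c22, c4}.
Ancestors of c6: {c10, c12, c2, c22, c4, c6}.
Common ancestors: {c10, c22, c4}.
Among these, c22 is not an ancestor of any other common ancestor — it is the merge base.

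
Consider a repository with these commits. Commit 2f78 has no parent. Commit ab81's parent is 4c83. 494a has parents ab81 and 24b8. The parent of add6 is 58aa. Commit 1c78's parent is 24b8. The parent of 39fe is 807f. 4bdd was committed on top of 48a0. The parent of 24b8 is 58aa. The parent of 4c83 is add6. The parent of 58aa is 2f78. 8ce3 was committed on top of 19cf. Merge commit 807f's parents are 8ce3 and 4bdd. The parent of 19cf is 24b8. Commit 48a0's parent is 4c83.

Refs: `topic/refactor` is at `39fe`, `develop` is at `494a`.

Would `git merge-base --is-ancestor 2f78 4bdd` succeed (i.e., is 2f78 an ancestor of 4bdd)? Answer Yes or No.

Yes

Ancestors of 4bdd (commits reachable by following parents): {2f78, 48a0, 4bdd, 4c83, 58aa, add6}.
2f78 is in that set, so it is an ancestor of 4bdd.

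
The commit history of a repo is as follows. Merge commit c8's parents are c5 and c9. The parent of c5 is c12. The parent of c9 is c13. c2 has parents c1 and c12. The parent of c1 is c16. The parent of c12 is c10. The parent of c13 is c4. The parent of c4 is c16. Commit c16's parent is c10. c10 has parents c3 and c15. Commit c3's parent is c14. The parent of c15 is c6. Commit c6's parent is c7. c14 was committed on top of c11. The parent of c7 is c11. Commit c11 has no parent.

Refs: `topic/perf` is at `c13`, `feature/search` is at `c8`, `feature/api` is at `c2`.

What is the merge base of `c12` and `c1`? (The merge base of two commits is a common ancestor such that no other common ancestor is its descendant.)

Ancestors of c12: {c10, c11, c12, c14, c15, c3, c6, c7}.
Ancestors of c1: {c1, c10, c11, c14, c15, c16, c3, c6, c7}.
Common ancestors: {c10, c11, c14, c15, c3, c6, c7}.
Among these, c10 is not an ancestor of any other common ancestor — it is the merge base.

c10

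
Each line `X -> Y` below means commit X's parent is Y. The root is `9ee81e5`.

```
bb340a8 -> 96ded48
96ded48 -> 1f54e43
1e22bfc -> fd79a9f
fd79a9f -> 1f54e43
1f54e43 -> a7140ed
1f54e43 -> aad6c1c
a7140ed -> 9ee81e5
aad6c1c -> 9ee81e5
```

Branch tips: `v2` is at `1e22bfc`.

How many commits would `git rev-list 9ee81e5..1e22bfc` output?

5

Reachable from 1e22bfc: {1e22bfc, 1f54e43, 9ee81e5, a7140ed, aad6c1c, fd79a9f}.
Reachable from 9ee81e5: {9ee81e5}.
In 1e22bfc's history but not 9ee81e5's: {1e22bfc, 1f54e43, a7140ed, aad6c1c, fd79a9f} — 5 commits.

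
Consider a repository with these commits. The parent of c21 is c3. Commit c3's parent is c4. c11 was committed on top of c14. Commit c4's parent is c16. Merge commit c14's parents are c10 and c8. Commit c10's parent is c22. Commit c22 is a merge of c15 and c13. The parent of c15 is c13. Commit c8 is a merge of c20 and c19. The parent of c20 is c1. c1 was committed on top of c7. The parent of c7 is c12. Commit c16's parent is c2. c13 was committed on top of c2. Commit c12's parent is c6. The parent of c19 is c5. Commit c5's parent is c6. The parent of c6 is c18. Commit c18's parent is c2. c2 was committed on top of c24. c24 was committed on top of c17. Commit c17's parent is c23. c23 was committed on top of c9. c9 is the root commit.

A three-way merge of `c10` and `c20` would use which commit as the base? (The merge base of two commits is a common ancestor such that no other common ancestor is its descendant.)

Ancestors of c10: {c10, c13, c15, c17, c2, c22, c23, c24, c9}.
Ancestors of c20: {c1, c12, c17, c18, c2, c20, c23, c24, c6, c7, c9}.
Common ancestors: {c17, c2, c23, c24, c9}.
Among these, c2 is not an ancestor of any other common ancestor — it is the merge base.

c2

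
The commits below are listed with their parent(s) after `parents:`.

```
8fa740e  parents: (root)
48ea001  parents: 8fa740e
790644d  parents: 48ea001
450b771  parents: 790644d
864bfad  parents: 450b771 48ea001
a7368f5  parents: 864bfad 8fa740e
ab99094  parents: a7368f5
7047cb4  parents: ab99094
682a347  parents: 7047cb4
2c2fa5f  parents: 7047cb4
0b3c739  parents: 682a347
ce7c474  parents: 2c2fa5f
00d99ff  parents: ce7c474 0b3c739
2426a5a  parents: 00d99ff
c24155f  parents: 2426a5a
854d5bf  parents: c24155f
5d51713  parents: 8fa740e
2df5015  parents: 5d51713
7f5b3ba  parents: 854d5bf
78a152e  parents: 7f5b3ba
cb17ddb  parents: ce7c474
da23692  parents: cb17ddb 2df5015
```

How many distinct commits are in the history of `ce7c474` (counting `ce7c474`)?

10

Walking parent pointers from ce7c474: reachable set = {2c2fa5f, 450b771, 48ea001, 7047cb4, 790644d, 864bfad, 8fa740e, a7368f5, ab99094, ce7c474}.
That is 10 commits.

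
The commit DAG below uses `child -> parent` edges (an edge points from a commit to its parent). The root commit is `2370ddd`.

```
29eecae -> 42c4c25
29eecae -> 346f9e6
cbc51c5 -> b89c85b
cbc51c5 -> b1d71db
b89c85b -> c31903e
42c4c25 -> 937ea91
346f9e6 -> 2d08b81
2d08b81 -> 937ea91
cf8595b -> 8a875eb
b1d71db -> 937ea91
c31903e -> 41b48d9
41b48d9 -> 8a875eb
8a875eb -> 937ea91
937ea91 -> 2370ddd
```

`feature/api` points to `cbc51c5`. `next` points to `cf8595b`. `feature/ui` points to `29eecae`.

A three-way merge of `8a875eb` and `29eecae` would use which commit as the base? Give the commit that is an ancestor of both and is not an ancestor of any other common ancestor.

Ancestors of 8a875eb: {2370ddd, 8a875eb, 937ea91}.
Ancestors of 29eecae: {2370ddd, 29eecae, 2d08b81, 346f9e6, 42c4c25, 937ea91}.
Common ancestors: {2370ddd, 937ea91}.
Among these, 937ea91 is not an ancestor of any other common ancestor — it is the merge base.

937ea91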